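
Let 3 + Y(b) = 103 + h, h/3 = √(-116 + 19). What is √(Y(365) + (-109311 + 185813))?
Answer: √(76602 + 3*I*√97) ≈ 276.77 + 0.053*I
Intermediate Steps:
h = 3*I*√97 (h = 3*√(-116 + 19) = 3*√(-97) = 3*(I*√97) = 3*I*√97 ≈ 29.547*I)
Y(b) = 100 + 3*I*√97 (Y(b) = -3 + (103 + 3*I*√97) = 100 + 3*I*√97)
√(Y(365) + (-109311 + 185813)) = √((100 + 3*I*√97) + (-109311 + 185813)) = √((100 + 3*I*√97) + 76502) = √(76602 + 3*I*√97)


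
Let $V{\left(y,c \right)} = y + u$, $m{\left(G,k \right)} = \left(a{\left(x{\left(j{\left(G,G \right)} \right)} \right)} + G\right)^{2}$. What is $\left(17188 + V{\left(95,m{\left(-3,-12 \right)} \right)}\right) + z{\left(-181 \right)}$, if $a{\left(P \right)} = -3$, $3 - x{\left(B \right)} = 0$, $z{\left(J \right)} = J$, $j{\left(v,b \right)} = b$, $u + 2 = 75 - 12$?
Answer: $17163$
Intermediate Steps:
$u = 61$ ($u = -2 + \left(75 - 12\right) = -2 + 63 = 61$)
$x{\left(B \right)} = 3$ ($x{\left(B \right)} = 3 - 0 = 3 + 0 = 3$)
$m{\left(G,k \right)} = \left(-3 + G\right)^{2}$
$V{\left(y,c \right)} = 61 + y$ ($V{\left(y,c \right)} = y + 61 = 61 + y$)
$\left(17188 + V{\left(95,m{\left(-3,-12 \right)} \right)}\right) + z{\left(-181 \right)} = \left(17188 + \left(61 + 95\right)\right) - 181 = \left(17188 + 156\right) - 181 = 17344 - 181 = 17163$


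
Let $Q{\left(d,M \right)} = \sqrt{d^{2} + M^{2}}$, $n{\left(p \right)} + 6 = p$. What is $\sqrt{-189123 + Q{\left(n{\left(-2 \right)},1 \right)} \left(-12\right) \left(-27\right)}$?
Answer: $\sqrt{-189123 + 324 \sqrt{65}} \approx 431.87 i$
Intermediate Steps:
$n{\left(p \right)} = -6 + p$
$Q{\left(d,M \right)} = \sqrt{M^{2} + d^{2}}$
$\sqrt{-189123 + Q{\left(n{\left(-2 \right)},1 \right)} \left(-12\right) \left(-27\right)} = \sqrt{-189123 + \sqrt{1^{2} + \left(-6 - 2\right)^{2}} \left(-12\right) \left(-27\right)} = \sqrt{-189123 + \sqrt{1 + \left(-8\right)^{2}} \left(-12\right) \left(-27\right)} = \sqrt{-189123 + \sqrt{1 + 64} \left(-12\right) \left(-27\right)} = \sqrt{-189123 + \sqrt{65} \left(-12\right) \left(-27\right)} = \sqrt{-189123 + - 12 \sqrt{65} \left(-27\right)} = \sqrt{-189123 + 324 \sqrt{65}}$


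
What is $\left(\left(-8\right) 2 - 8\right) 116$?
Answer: $-2784$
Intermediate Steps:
$\left(\left(-8\right) 2 - 8\right) 116 = \left(-16 - 8\right) 116 = \left(-24\right) 116 = -2784$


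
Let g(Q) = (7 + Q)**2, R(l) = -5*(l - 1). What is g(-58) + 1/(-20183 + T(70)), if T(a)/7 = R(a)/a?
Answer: 105171433/40435 ≈ 2601.0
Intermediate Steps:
R(l) = 5 - 5*l (R(l) = -5*(-1 + l) = 5 - 5*l)
T(a) = 7*(5 - 5*a)/a (T(a) = 7*((5 - 5*a)/a) = 7*(5 - 5*a)/a)
g(-58) + 1/(-20183 + T(70)) = (7 - 58)**2 + 1/(-20183 + (-35 + 35/70)) = (-51)**2 + 1/(-20183 + (-35 + 35*(1/70))) = 2601 + 1/(-20183 + (-35 + 1/2)) = 2601 + 1/(-20183 - 69/2) = 2601 + 1/(-40435/2) = 2601 - 2/40435 = 105171433/40435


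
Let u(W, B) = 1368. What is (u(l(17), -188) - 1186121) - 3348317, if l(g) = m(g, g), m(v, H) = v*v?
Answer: -4533070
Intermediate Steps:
m(v, H) = v**2
l(g) = g**2
(u(l(17), -188) - 1186121) - 3348317 = (1368 - 1186121) - 3348317 = -1184753 - 3348317 = -4533070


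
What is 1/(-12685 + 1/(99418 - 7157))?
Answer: -92261/1170330784 ≈ -7.8833e-5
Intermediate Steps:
1/(-12685 + 1/(99418 - 7157)) = 1/(-12685 + 1/92261) = 1/(-1170330784/92261) = -92261/1170330784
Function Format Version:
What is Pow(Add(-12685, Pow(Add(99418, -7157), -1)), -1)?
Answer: Rational(-92261, 1170330784) ≈ -7.8833e-5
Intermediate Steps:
Pow(Add(-12685, Pow(Add(99418, -7157), -1)), -1) = Pow(Add(-12685, Pow(92261, -1)), -1) = Pow(Add(-12685, Rational(1, 92261)), -1) = Pow(Rational(-1170330784, 92261), -1) = Rational(-92261, 1170330784)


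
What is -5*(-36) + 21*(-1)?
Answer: 159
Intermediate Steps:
-5*(-36) + 21*(-1) = 180 - 21 = 159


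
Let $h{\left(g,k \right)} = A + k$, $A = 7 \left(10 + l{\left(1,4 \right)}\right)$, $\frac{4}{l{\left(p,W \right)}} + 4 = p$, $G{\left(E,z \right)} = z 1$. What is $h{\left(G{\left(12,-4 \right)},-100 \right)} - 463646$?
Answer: $- \frac{1391056}{3} \approx -4.6369 \cdot 10^{5}$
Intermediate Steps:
$G{\left(E,z \right)} = z$
$l{\left(p,W \right)} = \frac{4}{-4 + p}$
$A = \frac{182}{3}$ ($A = 7 \left(10 + \frac{4}{-4 + 1}\right) = 7 \left(10 + \frac{4}{-3}\right) = 7 \left(10 + 4 \left(- \frac{1}{3}\right)\right) = 7 \left(10 - \frac{4}{3}\right) = 7 \cdot \frac{26}{3} = \frac{182}{3} \approx 60.667$)
$h{\left(g,k \right)} = \frac{182}{3} + k$
$h{\left(G{\left(12,-4 \right)},-100 \right)} - 463646 = \left(\frac{182}{3} - 100\right) - 463646 = - \frac{118}{3} - 463646 = - \frac{1391056}{3}$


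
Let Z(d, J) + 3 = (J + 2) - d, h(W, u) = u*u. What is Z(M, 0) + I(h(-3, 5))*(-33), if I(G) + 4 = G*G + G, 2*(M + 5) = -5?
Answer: -42623/2 ≈ -21312.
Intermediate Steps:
M = -15/2 (M = -5 + (1/2)*(-5) = -5 - 5/2 = -15/2 ≈ -7.5000)
h(W, u) = u**2
Z(d, J) = -1 + J - d (Z(d, J) = -3 + ((J + 2) - d) = -3 + ((2 + J) - d) = -3 + (2 + J - d) = -1 + J - d)
I(G) = -4 + G + G**2 (I(G) = -4 + (G*G + G) = -4 + (G**2 + G) = -4 + (G + G**2) = -4 + G + G**2)
Z(M, 0) + I(h(-3, 5))*(-33) = (-1 + 0 - 1*(-15/2)) + (-4 + 5**2 + (5**2)**2)*(-33) = (-1 + 0 + 15/2) + (-4 + 25 + 25**2)*(-33) = 13/2 + (-4 + 25 + 625)*(-33) = 13/2 + 646*(-33) = 13/2 - 21318 = -42623/2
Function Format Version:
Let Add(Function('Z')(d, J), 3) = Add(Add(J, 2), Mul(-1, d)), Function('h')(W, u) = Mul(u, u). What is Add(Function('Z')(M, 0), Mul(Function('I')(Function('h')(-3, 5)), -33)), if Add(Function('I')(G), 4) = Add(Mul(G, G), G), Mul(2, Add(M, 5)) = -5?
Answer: Rational(-42623, 2) ≈ -21312.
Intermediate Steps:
M = Rational(-15, 2) (M = Add(-5, Mul(Rational(1, 2), -5)) = Add(-5, Rational(-5, 2)) = Rational(-15, 2) ≈ -7.5000)
Function('h')(W, u) = Pow(u, 2)
Function('Z')(d, J) = Add(-1, J, Mul(-1, d)) (Function('Z')(d, J) = Add(-3, Add(Add(J, 2), Mul(-1, d))) = Add(-3, Add(Add(2, J), Mul(-1, d))) = Add(-3, Add(2, J, Mul(-1, d))) = Add(-1, J, Mul(-1, d)))
Function('I')(G) = Add(-4, G, Pow(G, 2)) (Function('I')(G) = Add(-4, Add(Mul(G, G), G)) = Add(-4, Add(Pow(G, 2), G)) = Add(-4, Add(G, Pow(G, 2))) = Add(-4, G, Pow(G, 2)))
Add(Function('Z')(M, 0), Mul(Function('I')(Function('h')(-3, 5)), -33)) = Add(Add(-1, 0, Mul(-1, Rational(-15, 2))), Mul(Add(-4, Pow(5, 2), Pow(Pow(5, 2), 2)), -33)) = Add(Add(-1, 0, Rational(15, 2)), Mul(Add(-4, 25, Pow(25, 2)), -33)) = Add(Rational(13, 2), Mul(Add(-4, 25, 625), -33)) = Add(Rational(13, 2), Mul(646, -33)) = Add(Rational(13, 2), -21318) = Rational(-42623, 2)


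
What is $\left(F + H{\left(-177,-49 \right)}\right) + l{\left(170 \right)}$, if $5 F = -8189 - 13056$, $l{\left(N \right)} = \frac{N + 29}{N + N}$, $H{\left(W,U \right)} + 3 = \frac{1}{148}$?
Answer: $- \frac{13370678}{3145} \approx -4251.4$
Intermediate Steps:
$H{\left(W,U \right)} = - \frac{443}{148}$ ($H{\left(W,U \right)} = -3 + \frac{1}{148} = - \frac{443}{148}$)
$l{\left(N \right)} = \frac{29 + N}{2 N}$
$F = -4249$ ($F = \frac{-8189 - 13056}{5} = \frac{1}{5} \left(-21245\right) = -4249$)
$\left(F + H{\left(-177,-49 \right)}\right) + l{\left(170 \right)} = \left(-4249 - \frac{443}{148}\right) + \frac{29 + 170}{2 \cdot 170} = - \frac{629295}{148} + \frac{1}{2} \cdot \frac{1}{170} \cdot 199 = - \frac{629295}{148} + \frac{199}{340} = - \frac{13370678}{3145}$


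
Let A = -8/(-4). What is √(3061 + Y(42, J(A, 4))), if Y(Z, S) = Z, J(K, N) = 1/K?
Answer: √3103 ≈ 55.705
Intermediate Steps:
A = 2 (A = -8*(-¼) = 2)
√(3061 + Y(42, J(A, 4))) = √(3061 + 42) = √3103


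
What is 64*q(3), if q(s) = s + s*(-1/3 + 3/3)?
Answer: 320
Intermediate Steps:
q(s) = 5*s/3 (q(s) = s + s*(-1*⅓ + 3*(⅓)) = s + s*(-⅓ + 1) = s + s*(⅔) = s + 2*s/3 = 5*s/3)
64*q(3) = 64*((5/3)*3) = 64*5 = 320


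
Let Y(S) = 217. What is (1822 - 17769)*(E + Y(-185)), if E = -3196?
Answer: 47506113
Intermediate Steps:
(1822 - 17769)*(E + Y(-185)) = (1822 - 17769)*(-3196 + 217) = -15947*(-2979) = 47506113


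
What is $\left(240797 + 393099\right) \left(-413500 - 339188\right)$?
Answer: $-477125912448$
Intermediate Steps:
$\left(240797 + 393099\right) \left(-413500 - 339188\right) = 633896 \left(-752688\right) = -477125912448$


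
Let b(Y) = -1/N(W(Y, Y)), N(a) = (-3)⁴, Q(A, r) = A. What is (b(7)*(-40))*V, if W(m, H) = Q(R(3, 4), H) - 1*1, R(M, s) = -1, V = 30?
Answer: 400/27 ≈ 14.815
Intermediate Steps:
W(m, H) = -2 (W(m, H) = -1 - 1*1 = -1 - 1 = -2)
N(a) = 81
b(Y) = -1/81
(b(7)*(-40))*V = -1/81*(-40)*30 = (40/81)*30 = 400/27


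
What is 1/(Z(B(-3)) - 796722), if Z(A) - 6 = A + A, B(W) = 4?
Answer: -1/796708 ≈ -1.2552e-6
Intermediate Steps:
Z(A) = 6 + 2*A (Z(A) = 6 + (A + A) = 6 + 2*A)
1/(Z(B(-3)) - 796722) = 1/((6 + 2*4) - 796722) = 1/((6 + 8) - 796722) = 1/(14 - 796722) = 1/(-796708) = -1/796708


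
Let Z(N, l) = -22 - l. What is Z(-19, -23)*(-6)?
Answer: -6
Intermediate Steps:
Z(-19, -23)*(-6) = (-22 - 1*(-23))*(-6) = (-22 + 23)*(-6) = 1*(-6) = -6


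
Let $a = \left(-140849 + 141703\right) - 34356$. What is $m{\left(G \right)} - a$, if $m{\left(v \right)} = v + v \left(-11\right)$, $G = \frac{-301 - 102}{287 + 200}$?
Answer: $\frac{16319504}{487} \approx 33510.0$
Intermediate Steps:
$G = - \frac{403}{487} \approx -0.82752$
$m{\left(v \right)} = - 10 v$ ($m{\left(v \right)} = v - 11 v = - 10 v$)
$a = -33502$ ($a = 854 - 34356 = -33502$)
$m{\left(G \right)} - a = \left(-10\right) \left(- \frac{403}{487}\right) - -33502 = \frac{4030}{487} + 33502 = \frac{16319504}{487}$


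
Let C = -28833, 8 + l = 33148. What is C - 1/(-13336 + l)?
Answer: -571008733/19804 ≈ -28833.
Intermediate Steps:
l = 33140 (l = -8 + 33148 = 33140)
C - 1/(-13336 + l) = -28833 - 1/(-13336 + 33140) = -28833 - 1/19804 = -571008733/19804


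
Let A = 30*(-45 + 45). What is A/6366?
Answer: 0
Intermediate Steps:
A = 0 (A = 30*0 = 0)
A/6366 = 0/6366 = 0*(1/6366) = 0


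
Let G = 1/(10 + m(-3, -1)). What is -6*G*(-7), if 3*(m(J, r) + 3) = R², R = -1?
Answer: 63/11 ≈ 5.7273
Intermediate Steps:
m(J, r) = -8/3 (m(J, r) = -3 + (⅓)*(-1)² = -3 + (⅓)*1 = -3 + ⅓ = -8/3)
G = 3/22 (G = 1/(10 - 8/3) = 1/(22/3) = 3/22 ≈ 0.13636)
-6*G*(-7) = -6*3/22*(-7) = -9/11*(-7) = 63/11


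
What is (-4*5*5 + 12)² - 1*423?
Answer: 7321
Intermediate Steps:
(-4*5*5 + 12)² - 1*423 = (-20*5 + 12)² - 423 = (-100 + 12)² - 423 = (-88)² - 423 = 7744 - 423 = 7321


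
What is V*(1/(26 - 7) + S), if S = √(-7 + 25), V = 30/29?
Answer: 30/551 + 90*√2/29 ≈ 4.4434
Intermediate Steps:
V = 30/29 (V = 30*(1/29) = 30/29 ≈ 1.0345)
S = 3*√2 (S = √18 = 3*√2 ≈ 4.2426)
V*(1/(26 - 7) + S) = 30*(1/(26 - 7) + 3*√2)/29 = 30*(1/19 + 3*√2)/29 = 30/551 + 90*√2/29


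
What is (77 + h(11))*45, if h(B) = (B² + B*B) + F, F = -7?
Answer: 14040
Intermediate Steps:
h(B) = -7 + 2*B² (h(B) = (B² + B*B) - 7 = (B² + B²) - 7 = 2*B² - 7 = -7 + 2*B²)
(77 + h(11))*45 = (77 + (-7 + 2*11²))*45 = (77 + (-7 + 2*121))*45 = (77 + (-7 + 242))*45 = (77 + 235)*45 = 312*45 = 14040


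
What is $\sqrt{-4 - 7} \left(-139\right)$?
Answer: $- 139 i \sqrt{11} \approx - 461.01 i$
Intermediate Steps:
$\sqrt{-4 - 7} \left(-139\right) = \sqrt{-11} \left(-139\right) = i \sqrt{11} \left(-139\right) = - 139 i \sqrt{11}$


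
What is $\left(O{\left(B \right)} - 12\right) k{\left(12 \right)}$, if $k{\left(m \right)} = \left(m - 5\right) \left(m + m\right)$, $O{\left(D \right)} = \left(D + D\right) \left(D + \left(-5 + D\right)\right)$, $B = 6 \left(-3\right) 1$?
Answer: $245952$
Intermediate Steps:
$B = -18$ ($B = \left(-18\right) 1 = -18$)
$O{\left(D \right)} = 2 D \left(-5 + 2 D\right)$
$k{\left(m \right)} = 2 m \left(-5 + m\right)$ ($k{\left(m \right)} = \left(-5 + m\right) 2 m = 2 m \left(-5 + m\right)$)
$\left(O{\left(B \right)} - 12\right) k{\left(12 \right)} = \left(2 \left(-18\right) \left(-5 + 2 \left(-18\right)\right) - 12\right) 2 \cdot 12 \left(-5 + 12\right) = \left(2 \left(-18\right) \left(-5 - 36\right) - 12\right) 2 \cdot 12 \cdot 7 = \left(2 \left(-18\right) \left(-41\right) - 12\right) 168 = \left(1476 - 12\right) 168 = 1464 \cdot 168 = 245952$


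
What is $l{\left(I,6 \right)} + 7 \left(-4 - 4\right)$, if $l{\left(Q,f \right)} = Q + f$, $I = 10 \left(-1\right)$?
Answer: $-60$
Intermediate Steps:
$I = -10$
$l{\left(I,6 \right)} + 7 \left(-4 - 4\right) = \left(-10 + 6\right) + 7 \left(-4 - 4\right) = -4 + 7 \left(-8\right) = -4 - 56 = -60$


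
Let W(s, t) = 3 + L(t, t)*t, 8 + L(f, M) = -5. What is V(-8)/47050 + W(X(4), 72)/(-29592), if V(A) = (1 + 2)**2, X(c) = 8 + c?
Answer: 7360663/232050600 ≈ 0.031720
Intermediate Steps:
V(A) = 9 (V(A) = 3**2 = 9)
L(f, M) = -13 (L(f, M) = -8 - 5 = -13)
W(s, t) = 3 - 13*t
V(-8)/47050 + W(X(4), 72)/(-29592) = 9/47050 + (3 - 13*72)/(-29592) = 9*(1/47050) + (3 - 936)*(-1/29592) = 9/47050 - 933*(-1/29592) = 9/47050 + 311/9864 = 7360663/232050600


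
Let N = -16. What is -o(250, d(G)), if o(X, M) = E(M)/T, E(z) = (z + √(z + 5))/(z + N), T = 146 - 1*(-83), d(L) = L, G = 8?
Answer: 1/229 + √13/1832 ≈ 0.0063349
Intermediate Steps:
T = 229 (T = 146 + 83 = 229)
E(z) = (z + √(5 + z))/(-16 + z) (E(z) = (z + √(z + 5))/(z - 16) = (z + √(5 + z))/(-16 + z))
o(X, M) = (M + √(5 + M))/(229*(-16 + M)) (o(X, M) = ((M + √(5 + M))/(-16 + M))/229 = ((M + √(5 + M))/(-16 + M))*(1/229) = (M + √(5 + M))/(229*(-16 + M)))
-o(250, d(G)) = -(8 + √(5 + 8))/(229*(-16 + 8)) = -(8 + √13)/(229*(-8)) = -(-1)*(8 + √13)/(229*8) = -(-1/229 - √13/1832) = 1/229 + √13/1832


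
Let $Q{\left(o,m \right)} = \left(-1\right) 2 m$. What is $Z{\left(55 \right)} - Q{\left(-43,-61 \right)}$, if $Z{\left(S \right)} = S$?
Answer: $-67$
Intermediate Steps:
$Q{\left(o,m \right)} = - 2 m$
$Z{\left(55 \right)} - Q{\left(-43,-61 \right)} = 55 - \left(-2\right) \left(-61\right) = 55 - 122 = -67$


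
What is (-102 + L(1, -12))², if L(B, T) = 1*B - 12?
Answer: 12769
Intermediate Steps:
L(B, T) = -12 + B (L(B, T) = B - 12 = -12 + B)
(-102 + L(1, -12))² = (-102 + (-12 + 1))² = (-102 - 11)² = (-113)² = 12769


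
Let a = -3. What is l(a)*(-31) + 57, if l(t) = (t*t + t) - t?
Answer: -222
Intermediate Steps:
l(t) = t**2 (l(t) = (t**2 + t) - t = (t + t**2) - t = t**2)
l(a)*(-31) + 57 = (-3)**2*(-31) + 57 = 9*(-31) + 57 = -279 + 57 = -222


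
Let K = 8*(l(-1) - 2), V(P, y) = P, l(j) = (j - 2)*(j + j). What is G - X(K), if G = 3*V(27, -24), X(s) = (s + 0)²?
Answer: -943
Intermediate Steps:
l(j) = 2*j*(-2 + j) (l(j) = (-2 + j)*(2*j) = 2*j*(-2 + j))
K = 32 (K = 8*(2*(-1)*(-2 - 1) - 2) = 8*(2*(-1)*(-3) - 2) = 8*(6 - 2) = 8*4 = 32)
X(s) = s²
G = 81 (G = 3*27 = 81)
G - X(K) = 81 - 1*32² = 81 - 1*1024 = 81 - 1024 = -943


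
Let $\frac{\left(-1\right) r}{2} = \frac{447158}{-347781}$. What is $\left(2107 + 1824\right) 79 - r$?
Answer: $\frac{108002147453}{347781} \approx 3.1055 \cdot 10^{5}$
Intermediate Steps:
$r = \frac{894316}{347781}$ ($r = - 2 \frac{447158}{-347781} = - 2 \cdot 447158 \left(- \frac{1}{347781}\right) = \left(-2\right) \left(- \frac{447158}{347781}\right) = \frac{894316}{347781} \approx 2.5715$)
$\left(2107 + 1824\right) 79 - r = \left(2107 + 1824\right) 79 - \frac{894316}{347781} = 3931 \cdot 79 - \frac{894316}{347781} = 310549 - \frac{894316}{347781} = \frac{108002147453}{347781}$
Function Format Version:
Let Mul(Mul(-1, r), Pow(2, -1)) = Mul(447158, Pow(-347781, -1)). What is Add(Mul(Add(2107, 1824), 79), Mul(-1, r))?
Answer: Rational(108002147453, 347781) ≈ 3.1055e+5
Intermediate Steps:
r = Rational(894316, 347781) (r = Mul(-2, Mul(447158, Pow(-347781, -1))) = Mul(-2, Mul(447158, Rational(-1, 347781))) = Mul(-2, Rational(-447158, 347781)) = Rational(894316, 347781) ≈ 2.5715)
Add(Mul(Add(2107, 1824), 79), Mul(-1, r)) = Add(Mul(Add(2107, 1824), 79), Mul(-1, Rational(894316, 347781))) = Add(Mul(3931, 79), Rational(-894316, 347781)) = Add(310549, Rational(-894316, 347781)) = Rational(108002147453, 347781)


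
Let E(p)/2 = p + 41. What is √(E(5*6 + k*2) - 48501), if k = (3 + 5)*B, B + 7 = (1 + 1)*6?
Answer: I*√48199 ≈ 219.54*I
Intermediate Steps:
B = 5 (B = -7 + (1 + 1)*6 = -7 + 2*6 = -7 + 12 = 5)
k = 40 (k = (3 + 5)*5 = 8*5 = 40)
E(p) = 82 + 2*p (E(p) = 2*(p + 41) = 2*(41 + p) = 82 + 2*p)
√(E(5*6 + k*2) - 48501) = √((82 + 2*(5*6 + 40*2)) - 48501) = √((82 + 2*(30 + 80)) - 48501) = √((82 + 2*110) - 48501) = √((82 + 220) - 48501) = √(302 - 48501) = √(-48199) = I*√48199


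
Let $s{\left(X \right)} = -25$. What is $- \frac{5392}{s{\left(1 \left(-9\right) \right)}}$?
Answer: $\frac{5392}{25} \approx 215.68$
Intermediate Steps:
$- \frac{5392}{s{\left(1 \left(-9\right) \right)}} = - \frac{5392}{-25} = \left(-5392\right) \left(- \frac{1}{25}\right) = \frac{5392}{25}$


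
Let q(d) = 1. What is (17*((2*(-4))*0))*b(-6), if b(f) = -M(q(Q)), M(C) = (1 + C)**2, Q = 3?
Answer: 0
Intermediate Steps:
b(f) = -4 (b(f) = -(1 + 1)**2 = -1*2**2 = -1*4 = -4)
(17*((2*(-4))*0))*b(-6) = (17*((2*(-4))*0))*(-4) = (17*(-8*0))*(-4) = (17*0)*(-4) = 0*(-4) = 0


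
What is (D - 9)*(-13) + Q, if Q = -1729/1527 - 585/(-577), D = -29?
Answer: 435148688/881079 ≈ 493.88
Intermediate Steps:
Q = -104338/881079 (Q = -1729*1/1527 - 585*(-1/577) = -1729/1527 + 585/577 = -104338/881079 ≈ -0.11842)
(D - 9)*(-13) + Q = (-29 - 9)*(-13) - 104338/881079 = -38*(-13) - 104338/881079 = 494 - 104338/881079 = 435148688/881079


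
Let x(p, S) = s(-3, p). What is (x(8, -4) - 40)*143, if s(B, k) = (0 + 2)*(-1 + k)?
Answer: -3718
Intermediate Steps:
s(B, k) = -2 + 2*k (s(B, k) = 2*(-1 + k) = -2 + 2*k)
x(p, S) = -2 + 2*p
(x(8, -4) - 40)*143 = ((-2 + 2*8) - 40)*143 = ((-2 + 16) - 40)*143 = (14 - 40)*143 = -26*143 = -3718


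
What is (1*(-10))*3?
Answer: -30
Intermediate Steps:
(1*(-10))*3 = -10*3 = -30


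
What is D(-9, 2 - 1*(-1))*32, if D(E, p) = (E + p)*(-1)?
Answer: 192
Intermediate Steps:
D(E, p) = -E - p
D(-9, 2 - 1*(-1))*32 = (-1*(-9) - (2 - 1*(-1)))*32 = (9 - (2 + 1))*32 = (9 - 1*3)*32 = (9 - 3)*32 = 6*32 = 192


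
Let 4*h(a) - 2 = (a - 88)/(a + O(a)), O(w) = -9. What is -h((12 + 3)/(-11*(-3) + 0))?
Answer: -1151/376 ≈ -3.0612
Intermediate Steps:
h(a) = ½ + (-88 + a)/(4*(-9 + a)) (h(a) = ½ + ((a - 88)/(a - 9))/4 = ½ + ((-88 + a)/(-9 + a))/4 = ½ + (-88 + a)/(4*(-9 + a)))
-h((12 + 3)/(-11*(-3) + 0)) = -(-106 + 3*((12 + 3)/(-11*(-3) + 0)))/(4*(-9 + (12 + 3)/(-11*(-3) + 0))) = -(-106 + 3*(15/(33 + 0)))/(4*(-9 + 15/(33 + 0))) = -(-106 + 3*(15/33))/(4*(-9 + 15/33)) = -(-106 + 3*(15*(1/33)))/(4*(-9 + 15*(1/33))) = -(-106 + 3*(5/11))/(4*(-9 + 5/11)) = -(-106 + 15/11)/(4*(-94/11)) = -(-11)*(-1151)/(4*94*11) = -1*1151/376 = -1151/376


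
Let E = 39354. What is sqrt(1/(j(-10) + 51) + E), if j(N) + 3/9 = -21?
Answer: 23*sqrt(589269)/89 ≈ 198.38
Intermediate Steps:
j(N) = -64/3 (j(N) = -1/3 - 21 = -64/3)
sqrt(1/(j(-10) + 51) + E) = sqrt(1/(-64/3 + 51) + 39354) = sqrt(1/(89/3) + 39354) = sqrt(3/89 + 39354) = sqrt(3502509/89) = 23*sqrt(589269)/89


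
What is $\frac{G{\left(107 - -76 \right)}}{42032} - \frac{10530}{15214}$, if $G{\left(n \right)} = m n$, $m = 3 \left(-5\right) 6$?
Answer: $- \frac{173292885}{159868712} \approx -1.084$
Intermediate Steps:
$m = -90$ ($m = \left(-15\right) 6 = -90$)
$G{\left(n \right)} = - 90 n$
$\frac{G{\left(107 - -76 \right)}}{42032} - \frac{10530}{15214} = \frac{\left(-90\right) \left(107 - -76\right)}{42032} - \frac{10530}{15214} = - 90 \left(107 + 76\right) \frac{1}{42032} - \frac{5265}{7607} = \left(-90\right) 183 \cdot \frac{1}{42032} - \frac{5265}{7607} = \left(-16470\right) \frac{1}{42032} - \frac{5265}{7607} = - \frac{8235}{21016} - \frac{5265}{7607} = - \frac{173292885}{159868712}$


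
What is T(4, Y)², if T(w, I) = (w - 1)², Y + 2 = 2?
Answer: 81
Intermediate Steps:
Y = 0 (Y = -2 + 2 = 0)
T(w, I) = (-1 + w)²
T(4, Y)² = ((-1 + 4)²)² = (3²)² = 9² = 81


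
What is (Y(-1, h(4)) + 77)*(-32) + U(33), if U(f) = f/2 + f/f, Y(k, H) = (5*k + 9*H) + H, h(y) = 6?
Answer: -8413/2 ≈ -4206.5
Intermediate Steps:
Y(k, H) = 5*k + 10*H
U(f) = 1 + f/2 (U(f) = f*(½) + 1 = f/2 + 1 = 1 + f/2)
(Y(-1, h(4)) + 77)*(-32) + U(33) = ((5*(-1) + 10*6) + 77)*(-32) + (1 + (½)*33) = ((-5 + 60) + 77)*(-32) + (1 + 33/2) = (55 + 77)*(-32) + 35/2 = 132*(-32) + 35/2 = -4224 + 35/2 = -8413/2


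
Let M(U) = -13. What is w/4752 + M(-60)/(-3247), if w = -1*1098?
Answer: -194635/857208 ≈ -0.22706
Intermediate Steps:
w = -1098
w/4752 + M(-60)/(-3247) = -1098/4752 - 13/(-3247) = -1098*1/4752 - 13*(-1/3247) = -61/264 + 13/3247 = -194635/857208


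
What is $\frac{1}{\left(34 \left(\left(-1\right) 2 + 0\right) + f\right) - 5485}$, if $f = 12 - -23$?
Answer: $- \frac{1}{5518} \approx -0.00018123$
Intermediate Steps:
$f = 35$ ($f = 12 + 23 = 35$)
$\frac{1}{\left(34 \left(\left(-1\right) 2 + 0\right) + f\right) - 5485} = \frac{1}{\left(34 \left(\left(-1\right) 2 + 0\right) + 35\right) - 5485} = \frac{1}{\left(34 \left(-2 + 0\right) + 35\right) - 5485} = \frac{1}{\left(34 \left(-2\right) + 35\right) - 5485} = \frac{1}{\left(-68 + 35\right) - 5485} = \frac{1}{-33 - 5485} = \frac{1}{-5518} = - \frac{1}{5518}$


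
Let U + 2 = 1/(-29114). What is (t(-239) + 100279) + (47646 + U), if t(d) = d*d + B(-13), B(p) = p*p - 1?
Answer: 5974542167/29114 ≈ 2.0521e+5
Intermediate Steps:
B(p) = -1 + p² (B(p) = p² - 1 = -1 + p²)
t(d) = 168 + d² (t(d) = d*d + (-1 + (-13)²) = d² + (-1 + 169) = d² + 168 = 168 + d²)
U = -58229/29114 (U = -2 + 1/(-29114) = -2 - 1/29114 = -58229/29114 ≈ -2.0000)
(t(-239) + 100279) + (47646 + U) = ((168 + (-239)²) + 100279) + (47646 - 58229/29114) = ((168 + 57121) + 100279) + 1387107415/29114 = (57289 + 100279) + 1387107415/29114 = 157568 + 1387107415/29114 = 5974542167/29114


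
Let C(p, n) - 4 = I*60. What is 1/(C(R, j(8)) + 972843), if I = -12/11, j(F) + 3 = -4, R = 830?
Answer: 11/10700597 ≈ 1.0280e-6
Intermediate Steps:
j(F) = -7 (j(F) = -3 - 4 = -7)
I = -12/11 (I = -12*1/11 = -12/11 ≈ -1.0909)
C(p, n) = -676/11 (C(p, n) = 4 - 12/11*60 = 4 - 720/11 = -676/11)
1/(C(R, j(8)) + 972843) = 1/(-676/11 + 972843) = 1/(10700597/11) = 11/10700597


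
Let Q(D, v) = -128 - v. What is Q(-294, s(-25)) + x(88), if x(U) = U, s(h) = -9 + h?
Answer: -6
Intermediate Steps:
Q(-294, s(-25)) + x(88) = (-128 - (-9 - 25)) + 88 = (-128 - 1*(-34)) + 88 = (-128 + 34) + 88 = -94 + 88 = -6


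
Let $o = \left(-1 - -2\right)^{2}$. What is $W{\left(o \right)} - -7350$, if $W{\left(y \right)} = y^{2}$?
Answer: $7351$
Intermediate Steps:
$o = 1$ ($o = \left(-1 + 2\right)^{2} = 1^{2} = 1$)
$W{\left(o \right)} - -7350 = 1^{2} - -7350 = 1 + 7350 = 7351$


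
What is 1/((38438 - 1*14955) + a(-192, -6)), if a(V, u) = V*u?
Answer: 1/24635 ≈ 4.0593e-5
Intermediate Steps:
1/((38438 - 1*14955) + a(-192, -6)) = 1/((38438 - 1*14955) - 192*(-6)) = 1/((38438 - 14955) + 1152) = 1/(23483 + 1152) = 1/24635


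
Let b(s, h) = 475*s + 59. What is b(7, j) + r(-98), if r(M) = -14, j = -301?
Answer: 3370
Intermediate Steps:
b(s, h) = 59 + 475*s
b(7, j) + r(-98) = (59 + 475*7) - 14 = (59 + 3325) - 14 = 3384 - 14 = 3370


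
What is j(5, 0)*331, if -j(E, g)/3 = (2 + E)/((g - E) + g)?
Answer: 6951/5 ≈ 1390.2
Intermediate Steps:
j(E, g) = -3*(2 + E)/(-E + 2*g) (j(E, g) = -3*(2 + E)/((g - E) + g) = -3*(2 + E)/(-E + 2*g))
j(5, 0)*331 = (3*(2 + 5)/(5 - 2*0))*331 = (3*7/(5 + 0))*331 = (3*7/5)*331 = (3*(⅕)*7)*331 = (21/5)*331 = 6951/5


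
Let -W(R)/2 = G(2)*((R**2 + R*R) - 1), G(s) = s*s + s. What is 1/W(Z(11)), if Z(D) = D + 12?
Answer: -1/12684 ≈ -7.8839e-5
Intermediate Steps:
Z(D) = 12 + D
G(s) = s + s**2 (G(s) = s**2 + s = s + s**2)
W(R) = 12 - 24*R**2 (W(R) = -2*2*(1 + 2)*((R**2 + R*R) - 1) = -2*2*3*((R**2 + R**2) - 1) = -12*(2*R**2 - 1) = -12*(-1 + 2*R**2) = -2*(-6 + 12*R**2) = 12 - 24*R**2)
1/W(Z(11)) = 1/(12 - 24*(12 + 11)**2) = 1/(12 - 24*23**2) = 1/(12 - 24*529) = 1/(12 - 12696) = 1/(-12684) = -1/12684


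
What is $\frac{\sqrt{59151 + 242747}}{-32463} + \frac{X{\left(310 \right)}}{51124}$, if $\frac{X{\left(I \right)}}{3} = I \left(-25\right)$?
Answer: $- \frac{11625}{25562} - \frac{\sqrt{301898}}{32463} \approx -0.4717$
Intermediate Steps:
$X{\left(I \right)} = - 75 I$ ($X{\left(I \right)} = 3 I \left(-25\right) = 3 \left(- 25 I\right) = - 75 I$)
$\frac{\sqrt{59151 + 242747}}{-32463} + \frac{X{\left(310 \right)}}{51124} = \frac{\sqrt{59151 + 242747}}{-32463} + \frac{\left(-75\right) 310}{51124} = \sqrt{301898} \left(- \frac{1}{32463}\right) - \frac{11625}{25562} = - \frac{\sqrt{301898}}{32463} - \frac{11625}{25562} = - \frac{11625}{25562} - \frac{\sqrt{301898}}{32463}$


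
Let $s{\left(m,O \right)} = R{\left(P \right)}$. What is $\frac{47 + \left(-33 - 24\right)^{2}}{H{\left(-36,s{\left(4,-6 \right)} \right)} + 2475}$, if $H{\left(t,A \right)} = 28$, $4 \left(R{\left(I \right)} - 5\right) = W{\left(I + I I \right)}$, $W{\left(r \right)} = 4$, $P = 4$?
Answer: $\frac{3296}{2503} \approx 1.3168$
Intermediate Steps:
$R{\left(I \right)} = 6$ ($R{\left(I \right)} = 5 + \frac{1}{4} \cdot 4 = 5 + 1 = 6$)
$s{\left(m,O \right)} = 6$
$\frac{47 + \left(-33 - 24\right)^{2}}{H{\left(-36,s{\left(4,-6 \right)} \right)} + 2475} = \frac{47 + \left(-33 - 24\right)^{2}}{28 + 2475} = \frac{47 + \left(-57\right)^{2}}{2503} = \left(47 + 3249\right) \frac{1}{2503} = 3296 \cdot \frac{1}{2503} = \frac{3296}{2503}$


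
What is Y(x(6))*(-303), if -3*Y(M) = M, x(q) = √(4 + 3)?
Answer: 101*√7 ≈ 267.22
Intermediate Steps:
x(q) = √7
Y(M) = -M/3
Y(x(6))*(-303) = -√7/3*(-303) = 101*√7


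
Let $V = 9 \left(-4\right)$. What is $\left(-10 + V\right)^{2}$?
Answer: $2116$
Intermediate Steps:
$V = -36$
$\left(-10 + V\right)^{2} = \left(-10 - 36\right)^{2} = \left(-46\right)^{2} = 2116$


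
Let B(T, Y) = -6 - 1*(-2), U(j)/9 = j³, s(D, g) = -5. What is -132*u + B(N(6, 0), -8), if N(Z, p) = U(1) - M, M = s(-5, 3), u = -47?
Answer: 6200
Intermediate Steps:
M = -5
U(j) = 9*j³
N(Z, p) = 14 (N(Z, p) = 9*1³ - 1*(-5) = 9*1 + 5 = 9 + 5 = 14)
B(T, Y) = -4 (B(T, Y) = -6 + 2 = -4)
-132*u + B(N(6, 0), -8) = -132*(-47) - 4 = 6204 - 4 = 6200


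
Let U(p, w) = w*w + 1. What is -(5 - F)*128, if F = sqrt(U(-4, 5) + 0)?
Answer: -640 + 128*sqrt(26) ≈ 12.674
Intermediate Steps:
U(p, w) = 1 + w**2 (U(p, w) = w**2 + 1 = 1 + w**2)
F = sqrt(26) (F = sqrt((1 + 5**2) + 0) = sqrt((1 + 25) + 0) = sqrt(26 + 0) = sqrt(26) ≈ 5.0990)
-(5 - F)*128 = -(5 - sqrt(26))*128 = -(640 - 128*sqrt(26)) = -640 + 128*sqrt(26)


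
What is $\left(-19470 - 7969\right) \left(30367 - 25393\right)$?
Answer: $-136481586$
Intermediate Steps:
$\left(-19470 - 7969\right) \left(30367 - 25393\right) = \left(-27439\right) 4974 = -136481586$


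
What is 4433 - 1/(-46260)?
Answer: 205070581/46260 ≈ 4433.0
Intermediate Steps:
4433 - 1/(-46260) = 4433 - 1*(-1/46260) = 4433 + 1/46260 = 205070581/46260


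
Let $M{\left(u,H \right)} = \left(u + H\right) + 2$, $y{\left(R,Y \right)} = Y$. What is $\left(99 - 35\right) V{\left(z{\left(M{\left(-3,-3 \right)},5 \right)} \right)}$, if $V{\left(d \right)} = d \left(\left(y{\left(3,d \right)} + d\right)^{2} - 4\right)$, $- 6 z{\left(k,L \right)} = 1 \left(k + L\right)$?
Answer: $\frac{1120}{27} \approx 41.482$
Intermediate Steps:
$M{\left(u,H \right)} = 2 + H + u$ ($M{\left(u,H \right)} = \left(H + u\right) + 2 = 2 + H + u$)
$z{\left(k,L \right)} = - \frac{L}{6} - \frac{k}{6}$ ($z{\left(k,L \right)} = - \frac{1 \left(k + L\right)}{6} = - \frac{1 \left(L + k\right)}{6} = - \frac{L + k}{6} = - \frac{L}{6} - \frac{k}{6}$)
$V{\left(d \right)} = d \left(-4 + 4 d^{2}\right)$ ($V{\left(d \right)} = d \left(\left(d + d\right)^{2} - 4\right) = d \left(\left(2 d\right)^{2} - 4\right) = d \left(4 d^{2} - 4\right) = d \left(-4 + 4 d^{2}\right)$)
$\left(99 - 35\right) V{\left(z{\left(M{\left(-3,-3 \right)},5 \right)} \right)} = \left(99 - 35\right) 4 \left(\left(- \frac{1}{6}\right) 5 - \frac{2 - 3 - 3}{6}\right) \left(-1 + \left(\left(- \frac{1}{6}\right) 5 - \frac{2 - 3 - 3}{6}\right)^{2}\right) = 64 \cdot 4 \left(- \frac{5}{6} - - \frac{2}{3}\right) \left(-1 + \left(- \frac{5}{6} - - \frac{2}{3}\right)^{2}\right) = 64 \cdot 4 \left(- \frac{5}{6} + \frac{2}{3}\right) \left(-1 + \left(- \frac{5}{6} + \frac{2}{3}\right)^{2}\right) = 64 \cdot 4 \left(- \frac{1}{6}\right) \left(-1 + \left(- \frac{1}{6}\right)^{2}\right) = 64 \cdot 4 \left(- \frac{1}{6}\right) \left(-1 + \frac{1}{36}\right) = 64 \cdot 4 \left(- \frac{1}{6}\right) \left(- \frac{35}{36}\right) = 64 \cdot \frac{35}{54} = \frac{1120}{27}$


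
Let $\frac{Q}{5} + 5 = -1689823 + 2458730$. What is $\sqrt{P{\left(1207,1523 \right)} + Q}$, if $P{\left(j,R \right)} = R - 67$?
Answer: $\sqrt{3845966} \approx 1961.1$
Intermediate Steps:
$P{\left(j,R \right)} = -67 + R$ ($P{\left(j,R \right)} = R - 67 = -67 + R$)
$Q = 3844510$ ($Q = -25 + 5 \left(-1689823 + 2458730\right) = -25 + 5 \cdot 768907 = -25 + 3844535 = 3844510$)
$\sqrt{P{\left(1207,1523 \right)} + Q} = \sqrt{\left(-67 + 1523\right) + 3844510} = \sqrt{1456 + 3844510} = \sqrt{3845966}$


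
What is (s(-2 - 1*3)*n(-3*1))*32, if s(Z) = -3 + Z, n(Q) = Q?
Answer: 768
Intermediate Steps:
(s(-2 - 1*3)*n(-3*1))*32 = ((-3 + (-2 - 1*3))*(-3*1))*32 = ((-3 + (-2 - 3))*(-3))*32 = ((-3 - 5)*(-3))*32 = -8*(-3)*32 = 24*32 = 768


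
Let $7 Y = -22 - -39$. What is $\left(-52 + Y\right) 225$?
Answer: $- \frac{78075}{7} \approx -11154.0$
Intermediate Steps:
$Y = \frac{17}{7}$ ($Y = \frac{-22 - -39}{7} = \frac{-22 + 39}{7} = \frac{1}{7} \cdot 17 = \frac{17}{7} \approx 2.4286$)
$\left(-52 + Y\right) 225 = \left(-52 + \frac{17}{7}\right) 225 = \left(- \frac{347}{7}\right) 225 = - \frac{78075}{7}$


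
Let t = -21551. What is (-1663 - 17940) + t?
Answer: -41154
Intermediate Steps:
(-1663 - 17940) + t = (-1663 - 17940) - 21551 = -19603 - 21551 = -41154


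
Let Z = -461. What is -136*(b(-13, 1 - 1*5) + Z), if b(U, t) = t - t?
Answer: 62696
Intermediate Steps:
b(U, t) = 0
-136*(b(-13, 1 - 1*5) + Z) = -136*(0 - 461) = -136*(-461) = 62696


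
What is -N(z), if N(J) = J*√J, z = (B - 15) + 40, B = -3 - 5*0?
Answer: -22*√22 ≈ -103.19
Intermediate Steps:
B = -3 (B = -3 + 0 = -3)
z = 22 (z = (-3 - 15) + 40 = -18 + 40 = 22)
N(J) = J^(3/2)
-N(z) = -22^(3/2) = -22*√22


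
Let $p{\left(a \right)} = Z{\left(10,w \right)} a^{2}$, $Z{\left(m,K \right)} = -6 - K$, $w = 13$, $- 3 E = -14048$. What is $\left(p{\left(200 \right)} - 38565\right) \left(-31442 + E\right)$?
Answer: $\frac{64107201070}{3} \approx 2.1369 \cdot 10^{10}$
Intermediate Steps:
$E = \frac{14048}{3}$ ($E = \left(- \frac{1}{3}\right) \left(-14048\right) = \frac{14048}{3} \approx 4682.7$)
$p{\left(a \right)} = - 19 a^{2}$ ($p{\left(a \right)} = \left(-6 - 13\right) a^{2} = - 19 a^{2}$)
$\left(p{\left(200 \right)} - 38565\right) \left(-31442 + E\right) = \left(- 19 \cdot 200^{2} - 38565\right) \left(-31442 + \frac{14048}{3}\right) = \left(\left(-19\right) 40000 - 38565\right) \left(- \frac{80278}{3}\right) = \left(-760000 - 38565\right) \left(- \frac{80278}{3}\right) = \left(-798565\right) \left(- \frac{80278}{3}\right) = \frac{64107201070}{3}$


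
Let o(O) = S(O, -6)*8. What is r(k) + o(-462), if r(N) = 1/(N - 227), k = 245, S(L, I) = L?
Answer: -66527/18 ≈ -3695.9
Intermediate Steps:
r(N) = 1/(-227 + N)
o(O) = 8*O (o(O) = O*8 = 8*O)
r(k) + o(-462) = 1/(-227 + 245) + 8*(-462) = 1/18 - 3696 = -66527/18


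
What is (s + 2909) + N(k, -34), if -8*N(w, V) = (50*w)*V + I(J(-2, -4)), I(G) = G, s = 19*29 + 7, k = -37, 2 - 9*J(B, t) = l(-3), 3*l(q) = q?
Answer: -105493/24 ≈ -4395.5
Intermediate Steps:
l(q) = q/3
J(B, t) = 1/3 (J(B, t) = 2/9 - (-3)/27 = 2/9 - 1/9*(-1) = 2/9 + 1/9 = 1/3)
s = 558 (s = 551 + 7 = 558)
N(w, V) = -1/24 - 25*V*w/4 (N(w, V) = -((50*w)*V + 1/3)/8 = -(50*V*w + 1/3)/8 = -(1/3 + 50*V*w)/8 = -1/24 - 25*V*w/4)
(s + 2909) + N(k, -34) = (558 + 2909) + (-1/24 - 25/4*(-34)*(-37)) = 3467 + (-1/24 - 15725/2) = 3467 - 188701/24 = -105493/24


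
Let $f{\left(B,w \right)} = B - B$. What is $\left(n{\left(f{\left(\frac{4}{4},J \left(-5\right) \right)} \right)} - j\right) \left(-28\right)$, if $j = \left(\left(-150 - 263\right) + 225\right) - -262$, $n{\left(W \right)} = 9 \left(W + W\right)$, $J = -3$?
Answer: $2072$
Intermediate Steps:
$f{\left(B,w \right)} = 0$
$n{\left(W \right)} = 18 W$ ($n{\left(W \right)} = 9 \cdot 2 W = 18 W$)
$j = 74$ ($j = \left(-413 + 225\right) + 262 = -188 + 262 = 74$)
$\left(n{\left(f{\left(\frac{4}{4},J \left(-5\right) \right)} \right)} - j\right) \left(-28\right) = \left(18 \cdot 0 - 74\right) \left(-28\right) = \left(0 - 74\right) \left(-28\right) = \left(-74\right) \left(-28\right) = 2072$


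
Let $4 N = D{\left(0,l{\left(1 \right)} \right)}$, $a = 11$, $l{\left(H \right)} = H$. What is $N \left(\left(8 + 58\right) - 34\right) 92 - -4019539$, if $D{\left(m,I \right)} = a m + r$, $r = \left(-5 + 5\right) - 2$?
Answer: $4018067$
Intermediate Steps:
$r = -2$ ($r = 0 - 2 = -2$)
$D{\left(m,I \right)} = -2 + 11 m$ ($D{\left(m,I \right)} = 11 m - 2 = -2 + 11 m$)
$N = - \frac{1}{2}$ ($N = \frac{-2 + 11 \cdot 0}{4} = \frac{-2 + 0}{4} = \frac{1}{4} \left(-2\right) = - \frac{1}{2} \approx -0.5$)
$N \left(\left(8 + 58\right) - 34\right) 92 - -4019539 = - \frac{\left(8 + 58\right) - 34}{2} \cdot 92 - -4019539 = - \frac{66 - 34}{2} \cdot 92 + 4019539 = \left(- \frac{1}{2}\right) 32 \cdot 92 + 4019539 = \left(-16\right) 92 + 4019539 = -1472 + 4019539 = 4018067$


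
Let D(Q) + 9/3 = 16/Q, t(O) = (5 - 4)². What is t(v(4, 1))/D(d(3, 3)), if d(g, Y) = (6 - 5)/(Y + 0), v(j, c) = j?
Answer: 1/45 ≈ 0.022222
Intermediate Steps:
t(O) = 1 (t(O) = 1² = 1)
d(g, Y) = 1/Y
D(Q) = -3 + 16/Q
t(v(4, 1))/D(d(3, 3)) = 1/(-3 + 16/(1/3)) = 1/(-3 + 16/(⅓)) = 1/(-3 + 16*3) = 1/(-3 + 48) = 1/45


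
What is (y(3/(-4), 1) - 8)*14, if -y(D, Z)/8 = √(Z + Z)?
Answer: -112 - 112*√2 ≈ -270.39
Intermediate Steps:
y(D, Z) = -8*√2*√Z (y(D, Z) = -8*√(Z + Z) = -8*√2*√Z)
(y(3/(-4), 1) - 8)*14 = (-8*√2*√1 - 8)*14 = (-8*√2*1 - 8)*14 = (-8*√2 - 8)*14 = (-8 - 8*√2)*14 = -112 - 112*√2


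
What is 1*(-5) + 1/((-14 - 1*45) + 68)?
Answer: -44/9 ≈ -4.8889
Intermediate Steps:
1*(-5) + 1/((-14 - 1*45) + 68) = -5 + 1/((-14 - 45) + 68) = -5 + 1/(-59 + 68) = -5 + 1/9 = -44/9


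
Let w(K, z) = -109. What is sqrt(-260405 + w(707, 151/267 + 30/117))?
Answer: 3*I*sqrt(28946) ≈ 510.41*I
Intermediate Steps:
sqrt(-260405 + w(707, 151/267 + 30/117)) = sqrt(-260405 - 109) = sqrt(-260514) = 3*I*sqrt(28946)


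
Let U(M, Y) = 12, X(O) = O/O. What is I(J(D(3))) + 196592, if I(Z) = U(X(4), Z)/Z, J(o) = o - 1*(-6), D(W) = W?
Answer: 589780/3 ≈ 1.9659e+5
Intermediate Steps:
X(O) = 1
J(o) = 6 + o (J(o) = o + 6 = 6 + o)
I(Z) = 12/Z
I(J(D(3))) + 196592 = 12/(6 + 3) + 196592 = 12/9 + 196592 = 12*(1/9) + 196592 = 4/3 + 196592 = 589780/3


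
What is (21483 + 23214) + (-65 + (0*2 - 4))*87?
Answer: 38694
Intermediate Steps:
(21483 + 23214) + (-65 + (0*2 - 4))*87 = 44697 + (-65 + (0 - 4))*87 = 44697 + (-65 - 4)*87 = 44697 - 69*87 = 44697 - 6003 = 38694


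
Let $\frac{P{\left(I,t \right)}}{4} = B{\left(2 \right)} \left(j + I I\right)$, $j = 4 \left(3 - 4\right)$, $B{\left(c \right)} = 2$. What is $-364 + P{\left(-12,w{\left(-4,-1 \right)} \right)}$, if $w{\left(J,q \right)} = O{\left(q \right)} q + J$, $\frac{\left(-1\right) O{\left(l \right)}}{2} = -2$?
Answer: $756$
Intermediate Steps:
$O{\left(l \right)} = 4$ ($O{\left(l \right)} = \left(-2\right) \left(-2\right) = 4$)
$w{\left(J,q \right)} = J + 4 q$ ($w{\left(J,q \right)} = 4 q + J = J + 4 q$)
$j = -4$ ($j = 4 \left(-1\right) = -4$)
$P{\left(I,t \right)} = -32 + 8 I^{2}$ ($P{\left(I,t \right)} = 4 \cdot 2 \left(-4 + I I\right) = 4 \cdot 2 \left(-4 + I^{2}\right) = 4 \left(-8 + 2 I^{2}\right) = -32 + 8 I^{2}$)
$-364 + P{\left(-12,w{\left(-4,-1 \right)} \right)} = -364 - \left(32 - 8 \left(-12\right)^{2}\right) = -364 + \left(-32 + 8 \cdot 144\right) = -364 + \left(-32 + 1152\right) = -364 + 1120 = 756$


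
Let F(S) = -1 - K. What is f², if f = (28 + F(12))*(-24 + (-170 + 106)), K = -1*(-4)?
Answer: 4096576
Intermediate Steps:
K = 4
F(S) = -5 (F(S) = -1 - 1*4 = -1 - 4 = -5)
f = -2024 (f = (28 - 5)*(-24 + (-170 + 106)) = 23*(-24 - 64) = 23*(-88) = -2024)
f² = (-2024)² = 4096576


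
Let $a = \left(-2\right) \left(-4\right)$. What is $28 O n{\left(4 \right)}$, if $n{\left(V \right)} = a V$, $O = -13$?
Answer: $-11648$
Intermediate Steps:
$a = 8$
$n{\left(V \right)} = 8 V$
$28 O n{\left(4 \right)} = 28 \left(-13\right) 8 \cdot 4 = \left(-364\right) 32 = -11648$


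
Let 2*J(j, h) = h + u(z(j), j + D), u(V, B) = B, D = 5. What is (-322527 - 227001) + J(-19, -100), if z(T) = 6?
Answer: -549585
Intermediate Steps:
J(j, h) = 5/2 + h/2 + j/2 (J(j, h) = (h + (j + 5))/2 = (h + (5 + j))/2 = (5 + h + j)/2 = 5/2 + h/2 + j/2)
(-322527 - 227001) + J(-19, -100) = (-322527 - 227001) + (5/2 + (1/2)*(-100) + (1/2)*(-19)) = -549528 + (5/2 - 50 - 19/2) = -549528 - 57 = -549585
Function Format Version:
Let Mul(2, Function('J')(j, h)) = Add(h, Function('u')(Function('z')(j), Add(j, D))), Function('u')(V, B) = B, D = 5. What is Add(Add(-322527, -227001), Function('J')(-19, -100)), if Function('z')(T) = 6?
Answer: -549585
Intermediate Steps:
Function('J')(j, h) = Add(Rational(5, 2), Mul(Rational(1, 2), h), Mul(Rational(1, 2), j)) (Function('J')(j, h) = Mul(Rational(1, 2), Add(h, Add(j, 5))) = Mul(Rational(1, 2), Add(h, Add(5, j))) = Mul(Rational(1, 2), Add(5, h, j)) = Add(Rational(5, 2), Mul(Rational(1, 2), h), Mul(Rational(1, 2), j)))
Add(Add(-322527, -227001), Function('J')(-19, -100)) = Add(Add(-322527, -227001), Add(Rational(5, 2), Mul(Rational(1, 2), -100), Mul(Rational(1, 2), -19))) = Add(-549528, Add(Rational(5, 2), -50, Rational(-19, 2))) = Add(-549528, -57) = -549585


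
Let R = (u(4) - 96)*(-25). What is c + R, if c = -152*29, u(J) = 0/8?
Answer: -2008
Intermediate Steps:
u(J) = 0 (u(J) = 0*(1/8) = 0)
c = -4408
R = 2400 (R = (0 - 96)*(-25) = -96*(-25) = 2400)
c + R = -4408 + 2400 = -2008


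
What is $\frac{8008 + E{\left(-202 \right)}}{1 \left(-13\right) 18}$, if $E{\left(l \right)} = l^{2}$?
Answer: $- \frac{24406}{117} \approx -208.6$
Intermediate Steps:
$\frac{8008 + E{\left(-202 \right)}}{1 \left(-13\right) 18} = \frac{8008 + \left(-202\right)^{2}}{1 \left(-13\right) 18} = \frac{8008 + 40804}{\left(-13\right) 18} = \frac{48812}{-234} = 48812 \left(- \frac{1}{234}\right) = - \frac{24406}{117}$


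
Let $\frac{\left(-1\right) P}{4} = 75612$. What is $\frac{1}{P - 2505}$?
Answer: $- \frac{1}{304953} \approx -3.2792 \cdot 10^{-6}$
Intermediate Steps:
$P = -302448$ ($P = \left(-4\right) 75612 = -302448$)
$\frac{1}{P - 2505} = \frac{1}{-302448 - 2505} = \frac{1}{-304953} = - \frac{1}{304953}$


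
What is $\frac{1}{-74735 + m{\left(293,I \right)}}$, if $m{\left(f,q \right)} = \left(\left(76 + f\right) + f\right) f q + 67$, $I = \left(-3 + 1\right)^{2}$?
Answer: $\frac{1}{701196} \approx 1.4261 \cdot 10^{-6}$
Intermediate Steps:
$I = 4$ ($I = \left(-2\right)^{2} = 4$)
$m{\left(f,q \right)} = 67 + f q \left(76 + 2 f\right)$ ($m{\left(f,q \right)} = \left(76 + 2 f\right) f q + 67 = f \left(76 + 2 f\right) q + 67 = f q \left(76 + 2 f\right) + 67 = 67 + f q \left(76 + 2 f\right)$)
$\frac{1}{-74735 + m{\left(293,I \right)}} = \frac{1}{-74735 + \left(67 + 2 \cdot 4 \cdot 293^{2} + 76 \cdot 293 \cdot 4\right)} = \frac{1}{-74735 + \left(67 + 2 \cdot 4 \cdot 85849 + 89072\right)} = \frac{1}{-74735 + \left(67 + 686792 + 89072\right)} = \frac{1}{-74735 + 775931} = \frac{1}{701196}$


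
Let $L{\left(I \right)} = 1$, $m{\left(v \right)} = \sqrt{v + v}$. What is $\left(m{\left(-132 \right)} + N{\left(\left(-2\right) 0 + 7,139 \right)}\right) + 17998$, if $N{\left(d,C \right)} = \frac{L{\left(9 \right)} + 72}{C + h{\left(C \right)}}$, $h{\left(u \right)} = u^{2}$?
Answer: $\frac{350241153}{19460} + 2 i \sqrt{66} \approx 17998.0 + 16.248 i$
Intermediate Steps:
$m{\left(v \right)} = \sqrt{2} \sqrt{v}$ ($m{\left(v \right)} = \sqrt{2 v} = \sqrt{2} \sqrt{v}$)
$N{\left(d,C \right)} = \frac{73}{C + C^{2}}$ ($N{\left(d,C \right)} = \frac{1 + 72}{C + C^{2}} = \frac{73}{C + C^{2}}$)
$\left(m{\left(-132 \right)} + N{\left(\left(-2\right) 0 + 7,139 \right)}\right) + 17998 = \left(\sqrt{2} \sqrt{-132} + \frac{73}{139 \left(1 + 139\right)}\right) + 17998 = \left(\sqrt{2} \cdot 2 i \sqrt{33} + 73 \cdot \frac{1}{139} \cdot \frac{1}{140}\right) + 17998 = \left(2 i \sqrt{66} + 73 \cdot \frac{1}{139} \cdot \frac{1}{140}\right) + 17998 = \left(2 i \sqrt{66} + \frac{73}{19460}\right) + 17998 = \left(\frac{73}{19460} + 2 i \sqrt{66}\right) + 17998 = \frac{350241153}{19460} + 2 i \sqrt{66}$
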